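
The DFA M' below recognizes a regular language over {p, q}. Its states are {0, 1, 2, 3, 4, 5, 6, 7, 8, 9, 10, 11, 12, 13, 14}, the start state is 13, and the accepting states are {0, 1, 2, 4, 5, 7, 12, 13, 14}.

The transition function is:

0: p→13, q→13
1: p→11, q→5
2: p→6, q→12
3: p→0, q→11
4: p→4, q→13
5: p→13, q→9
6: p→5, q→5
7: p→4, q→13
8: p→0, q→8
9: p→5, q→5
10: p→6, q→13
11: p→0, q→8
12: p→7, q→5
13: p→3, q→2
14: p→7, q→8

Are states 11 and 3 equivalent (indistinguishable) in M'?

States {1,10,14} cannot be reached from the start state, so discard them.
Initial partition by acceptance: {0,2,4,5,7,12,13} | {3,6,8,9,11}.
On input p, block {0,2,4,5,7,12,13} splits into {0,4,5,7,12} and {2,13}.
Split {0,4,5,7,12} by δ(·,p) → {4,7,12} and {0,5}.
Split {4,7,12} by δ(·,q) → {4,7} and {12}.
On input q, block {3,6,8,9,11} splits into {3,8,11} and {6,9}.
On input p, block {2,13} splits into {2} and {13}.
Refine {0,5} on symbol q: members go to different blocks, giving {0} and {5}.
No further refinement is possible. Final partition (8 blocks): {4,7} | {3,8,11} | {2} | {0} | {12} | {6,9} | {13} | {5}.
11 and 3 lie in the same block of the stable partition, so they are equivalent — no string distinguishes them.

Yes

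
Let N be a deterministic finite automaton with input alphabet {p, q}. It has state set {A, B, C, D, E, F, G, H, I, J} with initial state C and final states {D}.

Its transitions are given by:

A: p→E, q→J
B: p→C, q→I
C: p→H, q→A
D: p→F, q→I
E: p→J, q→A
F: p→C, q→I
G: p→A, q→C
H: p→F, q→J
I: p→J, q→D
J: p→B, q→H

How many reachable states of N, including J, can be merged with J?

2

States {G} cannot be reached from the start state, so discard them.
P0 = {D} | {A,B,C,E,F,H,I,J}.
Refine {A,B,C,E,F,H,I,J} on symbol q: members go to different blocks, giving {A,B,C,E,F,H,J} and {I}.
Split {A,B,C,E,F,H,J} by δ(·,q) → {A,C,E,H,J} and {B,F}.
Split {A,C,E,H,J} by δ(·,p) → {A,C,E} and {H,J}.
On input p, block {A,C,E} splits into {C,E} and {A}.
Stable partition: {D} | {C,E} | {I} | {B,F} | {H,J} | {A} — 6 equivalence classes.
State J belongs to the block {H,J}, which has 2 states.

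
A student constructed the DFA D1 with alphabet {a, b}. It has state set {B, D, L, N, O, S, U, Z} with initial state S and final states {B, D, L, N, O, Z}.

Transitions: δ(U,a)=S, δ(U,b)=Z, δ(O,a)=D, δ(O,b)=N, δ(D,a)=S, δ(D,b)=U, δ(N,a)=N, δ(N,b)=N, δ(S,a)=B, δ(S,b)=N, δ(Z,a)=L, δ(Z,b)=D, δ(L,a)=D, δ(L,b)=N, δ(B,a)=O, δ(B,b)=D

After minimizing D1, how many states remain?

P0 = {B,D,L,N,O,Z} | {S,U}.
Refine {B,D,L,N,O,Z} on symbol a: members go to different blocks, giving {B,L,N,O,Z} and {D}.
Refine {B,L,N,O,Z} on symbol a: members go to different blocks, giving {B,N,Z} and {L,O}.
Split {B,N,Z} by δ(·,a) → {B,Z} and {N}.
Refine {S,U} on symbol a: members go to different blocks, giving {U} and {S}.
Stable partition: {B,Z} | {U} | {D} | {L,O} | {N} | {S} — 6 equivalence classes.

6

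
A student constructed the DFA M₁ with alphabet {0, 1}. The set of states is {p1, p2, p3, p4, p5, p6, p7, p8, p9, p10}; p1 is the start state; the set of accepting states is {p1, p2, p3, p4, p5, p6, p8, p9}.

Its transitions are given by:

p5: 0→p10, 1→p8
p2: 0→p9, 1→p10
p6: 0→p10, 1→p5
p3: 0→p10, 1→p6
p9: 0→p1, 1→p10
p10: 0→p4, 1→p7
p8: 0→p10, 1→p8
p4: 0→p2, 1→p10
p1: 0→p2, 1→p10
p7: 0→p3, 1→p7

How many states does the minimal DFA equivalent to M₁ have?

Every state is reachable, so we keep all 10.
Initial partition by acceptance: {p1,p2,p3,p4,p5,p6,p8,p9} | {p7,p10}.
Split {p1,p2,p3,p4,p5,p6,p8,p9} by δ(·,0) → {p1,p2,p4,p9} and {p3,p5,p6,p8}.
Refine {p7,p10} on symbol 0: members go to different blocks, giving {p7} and {p10}.
The partition is now stable with 4 blocks: {p1,p2,p4,p9} | {p7} | {p3,p5,p6,p8} | {p10}.

4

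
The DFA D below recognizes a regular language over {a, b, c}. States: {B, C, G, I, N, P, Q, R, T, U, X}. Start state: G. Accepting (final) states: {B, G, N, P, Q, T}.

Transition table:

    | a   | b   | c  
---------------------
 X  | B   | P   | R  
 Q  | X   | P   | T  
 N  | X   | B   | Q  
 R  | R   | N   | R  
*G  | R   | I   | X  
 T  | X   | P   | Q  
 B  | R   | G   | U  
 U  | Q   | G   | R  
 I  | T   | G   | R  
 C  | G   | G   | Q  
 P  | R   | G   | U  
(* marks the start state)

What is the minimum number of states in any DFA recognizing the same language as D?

6

First remove the unreachable states {C}; 10 states remain.
P0 = {B,G,N,P,Q,T} | {I,R,U,X}.
On input b, block {B,G,N,P,Q,T} splits into {B,N,P,Q,T} and {G}.
Split {B,N,P,Q,T} by δ(·,b) → {N,Q,T} and {B,P}.
Refine {I,R,U,X} on symbol a: members go to different blocks, giving {I,U} and {X} and {R}.
No further refinement is possible. Final partition (6 blocks): {N,Q,T} | {I,U} | {G} | {B,P} | {X} | {R}.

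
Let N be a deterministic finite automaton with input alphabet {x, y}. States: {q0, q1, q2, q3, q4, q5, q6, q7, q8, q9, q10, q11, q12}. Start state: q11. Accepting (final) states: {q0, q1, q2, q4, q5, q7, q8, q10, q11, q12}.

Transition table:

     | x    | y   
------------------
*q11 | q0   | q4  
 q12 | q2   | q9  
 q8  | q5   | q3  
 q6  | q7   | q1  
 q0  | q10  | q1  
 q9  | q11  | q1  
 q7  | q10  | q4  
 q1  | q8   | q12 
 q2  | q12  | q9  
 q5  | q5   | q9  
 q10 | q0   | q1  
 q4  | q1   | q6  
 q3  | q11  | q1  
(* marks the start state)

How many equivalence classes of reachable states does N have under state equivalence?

All states are reachable from the start state.
Initial partition by acceptance: {q0,q1,q2,q4,q5,q7,q8,q10,q11,q12} | {q3,q6,q9}.
Split {q0,q1,q2,q4,q5,q7,q8,q10,q11,q12} by δ(·,y) → {q0,q1,q7,q10,q11} and {q2,q4,q5,q8,q12}.
On input x, block {q0,q1,q7,q10,q11} splits into {q0,q7,q10,q11} and {q1}.
Split {q0,q7,q10,q11} by δ(·,y) → {q0,q10} and {q7,q11}.
Refine {q2,q4,q5,q8,q12} on symbol x: members go to different blocks, giving {q2,q5,q8,q12} and {q4}.
No further refinement is possible. Final partition (6 blocks): {q0,q10} | {q3,q6,q9} | {q2,q5,q8,q12} | {q1} | {q7,q11} | {q4}.

6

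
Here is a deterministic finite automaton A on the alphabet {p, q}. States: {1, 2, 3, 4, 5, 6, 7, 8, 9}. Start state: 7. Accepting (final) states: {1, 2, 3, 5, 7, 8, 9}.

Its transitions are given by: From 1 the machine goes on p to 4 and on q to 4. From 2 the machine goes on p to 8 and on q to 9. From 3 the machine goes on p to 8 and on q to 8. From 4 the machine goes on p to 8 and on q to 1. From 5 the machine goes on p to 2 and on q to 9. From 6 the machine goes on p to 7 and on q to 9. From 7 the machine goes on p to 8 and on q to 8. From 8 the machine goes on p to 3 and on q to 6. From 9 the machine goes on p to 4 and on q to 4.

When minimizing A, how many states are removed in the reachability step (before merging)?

2

No path from 7 leads to 2, 5; the other 7 states are all reachable.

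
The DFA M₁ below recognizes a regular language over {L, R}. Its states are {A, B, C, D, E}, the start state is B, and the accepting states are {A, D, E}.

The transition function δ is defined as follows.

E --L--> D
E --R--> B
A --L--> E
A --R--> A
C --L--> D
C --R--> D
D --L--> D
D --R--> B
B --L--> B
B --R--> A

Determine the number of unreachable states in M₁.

Starting at B and following transitions, the reachable set is {A, B, D, E}. That leaves C unreachable — 1 in total.

1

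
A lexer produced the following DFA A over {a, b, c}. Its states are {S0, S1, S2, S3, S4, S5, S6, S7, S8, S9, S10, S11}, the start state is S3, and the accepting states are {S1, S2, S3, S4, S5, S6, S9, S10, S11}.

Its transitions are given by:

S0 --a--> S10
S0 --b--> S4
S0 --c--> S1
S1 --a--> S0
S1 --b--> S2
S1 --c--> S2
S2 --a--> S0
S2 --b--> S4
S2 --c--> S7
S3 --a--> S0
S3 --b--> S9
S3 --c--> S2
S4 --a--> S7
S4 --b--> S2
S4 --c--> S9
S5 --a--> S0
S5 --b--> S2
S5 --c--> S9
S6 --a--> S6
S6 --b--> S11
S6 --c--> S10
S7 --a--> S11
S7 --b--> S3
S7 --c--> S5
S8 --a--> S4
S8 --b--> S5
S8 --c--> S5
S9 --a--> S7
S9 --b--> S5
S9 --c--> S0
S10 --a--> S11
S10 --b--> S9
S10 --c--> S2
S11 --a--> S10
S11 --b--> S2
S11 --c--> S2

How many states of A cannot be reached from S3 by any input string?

No path from S3 leads to S6, S8; the other 10 states are all reachable.

2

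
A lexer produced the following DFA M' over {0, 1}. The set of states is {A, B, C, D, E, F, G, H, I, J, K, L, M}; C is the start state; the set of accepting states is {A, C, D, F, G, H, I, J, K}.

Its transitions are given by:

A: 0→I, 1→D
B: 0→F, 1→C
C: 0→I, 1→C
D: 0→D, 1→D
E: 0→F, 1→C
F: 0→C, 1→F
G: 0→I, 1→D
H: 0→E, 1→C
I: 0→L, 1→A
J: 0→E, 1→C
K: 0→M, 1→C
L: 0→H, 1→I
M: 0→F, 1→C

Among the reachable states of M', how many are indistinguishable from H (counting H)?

1

States {B,G,J,K,M} cannot be reached from the start state, so discard them.
Start with accepting vs non-accepting: {A,C,D,F,H,I} | {E,L}.
On input 0, block {A,C,D,F,H,I} splits into {A,C,D,F} and {H,I}.
Split {A,C,D,F} by δ(·,0) → {A,C} and {D,F}.
On input 1, block {A,C} splits into {A} and {C}.
Split {E,L} by δ(·,0) → {E} and {L}.
Split {H,I} by δ(·,0) → {H} and {I}.
Refine {D,F} on symbol 0: members go to different blocks, giving {D} and {F}.
No further refinement is possible. Final partition (8 blocks): {A} | {E} | {H} | {D} | {C} | {L} | {I} | {F}.
The equivalence class containing H is {H}, of size 1.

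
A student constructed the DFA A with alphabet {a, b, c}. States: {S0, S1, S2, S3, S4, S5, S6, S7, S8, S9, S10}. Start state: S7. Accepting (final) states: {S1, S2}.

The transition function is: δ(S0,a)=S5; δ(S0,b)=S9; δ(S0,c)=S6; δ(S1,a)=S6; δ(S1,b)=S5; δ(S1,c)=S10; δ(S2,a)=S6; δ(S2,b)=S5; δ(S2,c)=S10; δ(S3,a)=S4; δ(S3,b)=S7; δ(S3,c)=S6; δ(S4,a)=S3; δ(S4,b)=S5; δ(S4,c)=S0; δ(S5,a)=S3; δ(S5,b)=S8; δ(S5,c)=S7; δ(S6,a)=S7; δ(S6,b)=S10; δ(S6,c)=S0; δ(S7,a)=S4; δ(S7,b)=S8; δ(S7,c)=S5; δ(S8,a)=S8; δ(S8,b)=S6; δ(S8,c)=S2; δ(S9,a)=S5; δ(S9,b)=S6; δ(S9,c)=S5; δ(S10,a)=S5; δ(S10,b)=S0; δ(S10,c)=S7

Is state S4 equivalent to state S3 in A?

Reachable states from the start: {S0,S2,S3,S4,S5,S6,S7,S8,S9,S10}. Unreachable: {S1} — drop them.
P0 = {S2} | {S0,S3,S4,S5,S6,S7,S8,S9,S10}.
Split {S0,S3,S4,S5,S6,S7,S8,S9,S10} by δ(·,c) → {S0,S3,S4,S5,S6,S7,S9,S10} and {S8}.
Refine {S0,S3,S4,S5,S6,S7,S9,S10} on symbol b: members go to different blocks, giving {S0,S3,S4,S6,S9,S10} and {S5,S7}.
Split {S0,S3,S4,S6,S9,S10} by δ(·,a) → {S0,S6,S9,S10} and {S3,S4}.
On input c, block {S0,S6,S9,S10} splits into {S0,S6} and {S9,S10}.
The partition is now stable with 6 blocks: {S2} | {S0,S6} | {S8} | {S5,S7} | {S3,S4} | {S9,S10}.
S4 and S3 lie in the same block of the stable partition, so they are equivalent — no string distinguishes them.

Yes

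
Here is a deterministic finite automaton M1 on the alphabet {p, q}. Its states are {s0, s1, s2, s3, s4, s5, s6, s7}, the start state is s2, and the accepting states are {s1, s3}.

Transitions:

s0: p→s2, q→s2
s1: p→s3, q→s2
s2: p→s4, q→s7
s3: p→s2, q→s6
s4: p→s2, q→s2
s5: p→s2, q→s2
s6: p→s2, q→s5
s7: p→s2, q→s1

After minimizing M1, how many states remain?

Reachable states from the start: {s1,s2,s3,s4,s5,s6,s7}. Unreachable: {s0} — drop them.
Start with accepting vs non-accepting: {s1,s3} | {s2,s4,s5,s6,s7}.
On input p, block {s1,s3} splits into {s1} and {s3}.
Split {s2,s4,s5,s6,s7} by δ(·,q) → {s2,s4,s5,s6} and {s7}.
On input q, block {s2,s4,s5,s6} splits into {s4,s5,s6} and {s2}.
On input q, block {s4,s5,s6} splits into {s4,s5} and {s6}.
The partition is now stable with 6 blocks: {s1} | {s4,s5} | {s3} | {s7} | {s2} | {s6}.

6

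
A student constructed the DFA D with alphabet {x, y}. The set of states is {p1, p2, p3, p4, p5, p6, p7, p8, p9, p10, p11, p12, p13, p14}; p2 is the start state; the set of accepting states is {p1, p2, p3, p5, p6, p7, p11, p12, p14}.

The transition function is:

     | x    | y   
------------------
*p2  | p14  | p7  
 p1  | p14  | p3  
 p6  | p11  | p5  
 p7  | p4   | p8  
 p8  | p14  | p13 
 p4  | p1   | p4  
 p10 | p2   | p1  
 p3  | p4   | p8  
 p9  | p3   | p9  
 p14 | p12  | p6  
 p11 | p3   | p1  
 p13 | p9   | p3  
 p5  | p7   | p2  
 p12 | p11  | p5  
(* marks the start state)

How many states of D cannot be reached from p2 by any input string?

BFS from p2 reaches {p1, p2, p3, p4, p5, p6, p7, p8, p9, p11, p12, p13, p14}; the 1 state(s) p10 are never visited.

1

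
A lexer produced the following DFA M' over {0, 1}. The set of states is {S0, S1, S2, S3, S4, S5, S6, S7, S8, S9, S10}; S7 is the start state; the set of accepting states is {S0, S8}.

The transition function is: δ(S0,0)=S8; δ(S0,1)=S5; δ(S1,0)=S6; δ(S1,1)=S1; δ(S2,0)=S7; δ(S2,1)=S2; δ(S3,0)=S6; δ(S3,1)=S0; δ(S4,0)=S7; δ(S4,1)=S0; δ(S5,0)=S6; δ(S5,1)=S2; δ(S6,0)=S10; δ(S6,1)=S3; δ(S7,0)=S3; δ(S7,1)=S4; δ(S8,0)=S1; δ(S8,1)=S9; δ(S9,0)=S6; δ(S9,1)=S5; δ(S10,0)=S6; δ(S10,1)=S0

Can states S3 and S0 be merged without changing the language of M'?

No

All states are reachable from the start state.
P0 = {S0,S8} | {S1,S2,S3,S4,S5,S6,S7,S9,S10}.
Split {S0,S8} by δ(·,0) → {S0} and {S8}.
Refine {S1,S2,S3,S4,S5,S6,S7,S9,S10} on symbol 1: members go to different blocks, giving {S1,S2,S5,S6,S7,S9} and {S3,S4,S10}.
Refine {S1,S2,S5,S6,S7,S9} on symbol 0: members go to different blocks, giving {S1,S2,S5,S9} and {S6,S7}.
No further refinement is possible. Final partition (5 blocks): {S0} | {S1,S2,S5,S9} | {S8} | {S3,S4,S10} | {S6,S7}.
S3 and S0 end up in different blocks, so they are distinguishable. For instance, the string 'ε' is accepted from only S0.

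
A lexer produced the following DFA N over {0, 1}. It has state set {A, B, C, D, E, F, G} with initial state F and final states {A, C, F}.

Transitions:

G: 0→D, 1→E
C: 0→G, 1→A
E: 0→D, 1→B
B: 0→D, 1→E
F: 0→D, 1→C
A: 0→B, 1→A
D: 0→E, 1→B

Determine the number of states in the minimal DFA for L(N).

Initial partition by acceptance: {A,C,F} | {B,D,E,G}.
Stable partition: {A,C,F} | {B,D,E,G} — 2 equivalence classes.

2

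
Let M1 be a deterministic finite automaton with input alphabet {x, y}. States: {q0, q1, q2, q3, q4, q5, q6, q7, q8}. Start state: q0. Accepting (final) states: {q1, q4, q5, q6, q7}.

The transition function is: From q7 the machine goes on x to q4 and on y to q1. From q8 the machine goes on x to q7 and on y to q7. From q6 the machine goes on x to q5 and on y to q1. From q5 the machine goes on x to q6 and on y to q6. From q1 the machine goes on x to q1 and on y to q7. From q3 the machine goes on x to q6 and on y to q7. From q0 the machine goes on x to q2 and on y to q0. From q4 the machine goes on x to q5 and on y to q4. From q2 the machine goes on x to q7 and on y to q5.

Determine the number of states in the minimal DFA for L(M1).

3

Reachable states from the start: {q0,q1,q2,q4,q5,q6,q7}. Unreachable: {q3,q8} — drop them.
P0 = {q1,q4,q5,q6,q7} | {q0,q2}.
Refine {q0,q2} on symbol x: members go to different blocks, giving {q0} and {q2}.
No further refinement is possible. Final partition (3 blocks): {q1,q4,q5,q6,q7} | {q0} | {q2}.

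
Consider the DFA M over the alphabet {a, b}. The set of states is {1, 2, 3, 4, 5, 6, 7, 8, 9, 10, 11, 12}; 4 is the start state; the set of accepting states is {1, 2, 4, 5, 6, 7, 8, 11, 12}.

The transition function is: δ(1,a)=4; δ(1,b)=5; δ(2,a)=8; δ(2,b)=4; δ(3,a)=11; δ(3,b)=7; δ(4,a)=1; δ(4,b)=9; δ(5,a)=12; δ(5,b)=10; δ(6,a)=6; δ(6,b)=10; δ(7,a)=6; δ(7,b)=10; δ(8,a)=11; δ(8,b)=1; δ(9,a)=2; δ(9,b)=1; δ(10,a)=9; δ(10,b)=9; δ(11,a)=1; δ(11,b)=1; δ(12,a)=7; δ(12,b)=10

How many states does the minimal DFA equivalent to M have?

States {3} cannot be reached from the start state, so discard them.
P0 = {1,2,4,5,6,7,8,11,12} | {9,10}.
On input b, block {1,2,4,5,6,7,8,11,12} splits into {4,5,6,7,12} and {1,2,8,11}.
On input a, block {4,5,6,7,12} splits into {5,6,7,12} and {4}.
Split {9,10} by δ(·,a) → {9} and {10}.
On input a, block {1,2,8,11} splits into {2,8,11} and {1}.
On input a, block {2,8,11} splits into {2,8} and {11}.
On input a, block {2,8} splits into {2} and {8}.
The partition is now stable with 8 blocks: {5,6,7,12} | {9} | {2} | {4} | {10} | {1} | {11} | {8}.

8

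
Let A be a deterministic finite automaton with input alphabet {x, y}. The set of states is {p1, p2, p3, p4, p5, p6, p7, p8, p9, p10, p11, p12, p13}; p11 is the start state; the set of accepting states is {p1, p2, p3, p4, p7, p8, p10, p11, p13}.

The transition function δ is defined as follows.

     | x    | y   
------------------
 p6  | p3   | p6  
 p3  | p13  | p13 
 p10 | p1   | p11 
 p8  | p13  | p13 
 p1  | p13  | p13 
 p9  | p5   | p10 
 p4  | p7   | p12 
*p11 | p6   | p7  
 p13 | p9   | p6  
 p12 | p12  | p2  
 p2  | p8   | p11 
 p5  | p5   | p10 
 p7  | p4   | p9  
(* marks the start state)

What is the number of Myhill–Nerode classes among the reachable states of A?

7

P0 = {p1,p2,p3,p4,p7,p8,p10,p11,p13} | {p5,p6,p9,p12}.
On input x, block {p1,p2,p3,p4,p7,p8,p10,p11,p13} splits into {p1,p2,p3,p4,p7,p8,p10} and {p11,p13}.
On input x, block {p1,p2,p3,p4,p7,p8,p10} splits into {p2,p4,p7,p10} and {p1,p3,p8}.
Refine {p2,p4,p7,p10} on symbol x: members go to different blocks, giving {p2,p10} and {p4,p7}.
On input x, block {p5,p6,p9,p12} splits into {p5,p9,p12} and {p6}.
Refine {p11,p13} on symbol x: members go to different blocks, giving {p11} and {p13}.
Stable partition: {p2,p10} | {p5,p9,p12} | {p11} | {p1,p3,p8} | {p4,p7} | {p6} | {p13} — 7 equivalence classes.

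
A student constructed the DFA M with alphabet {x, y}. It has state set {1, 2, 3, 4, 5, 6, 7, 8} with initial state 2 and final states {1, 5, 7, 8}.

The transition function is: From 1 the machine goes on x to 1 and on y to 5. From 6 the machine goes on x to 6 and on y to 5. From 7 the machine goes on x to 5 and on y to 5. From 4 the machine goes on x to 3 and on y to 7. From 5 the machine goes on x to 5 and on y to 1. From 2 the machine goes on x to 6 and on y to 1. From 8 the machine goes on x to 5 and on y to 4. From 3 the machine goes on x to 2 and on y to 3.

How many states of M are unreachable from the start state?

4

BFS from 2 reaches {1, 2, 5, 6}; the 4 state(s) 3, 4, 7, 8 are never visited.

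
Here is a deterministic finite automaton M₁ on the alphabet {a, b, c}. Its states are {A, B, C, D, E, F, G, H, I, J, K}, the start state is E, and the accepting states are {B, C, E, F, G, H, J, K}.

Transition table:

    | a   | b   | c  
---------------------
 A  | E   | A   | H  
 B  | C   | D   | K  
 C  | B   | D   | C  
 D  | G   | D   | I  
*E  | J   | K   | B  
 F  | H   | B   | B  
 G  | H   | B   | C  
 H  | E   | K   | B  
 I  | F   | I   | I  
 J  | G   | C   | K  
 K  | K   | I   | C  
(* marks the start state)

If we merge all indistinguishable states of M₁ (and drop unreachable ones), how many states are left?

3

Reachable states from the start: {B,C,D,E,F,G,H,I,J,K}. Unreachable: {A} — drop them.
Start with accepting vs non-accepting: {B,C,E,F,G,H,J,K} | {D,I}.
On input b, block {B,C,E,F,G,H,J,K} splits into {E,F,G,H,J} and {B,C,K}.
Stable partition: {E,F,G,H,J} | {D,I} | {B,C,K} — 3 equivalence classes.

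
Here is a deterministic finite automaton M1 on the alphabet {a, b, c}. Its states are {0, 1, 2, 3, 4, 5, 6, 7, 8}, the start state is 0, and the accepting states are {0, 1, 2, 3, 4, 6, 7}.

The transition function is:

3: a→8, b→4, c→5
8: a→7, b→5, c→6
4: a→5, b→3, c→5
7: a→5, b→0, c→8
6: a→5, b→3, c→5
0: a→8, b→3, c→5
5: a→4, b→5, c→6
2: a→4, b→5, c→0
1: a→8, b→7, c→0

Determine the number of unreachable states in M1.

No path from 0 leads to 1, 2; the other 7 states are all reachable.

2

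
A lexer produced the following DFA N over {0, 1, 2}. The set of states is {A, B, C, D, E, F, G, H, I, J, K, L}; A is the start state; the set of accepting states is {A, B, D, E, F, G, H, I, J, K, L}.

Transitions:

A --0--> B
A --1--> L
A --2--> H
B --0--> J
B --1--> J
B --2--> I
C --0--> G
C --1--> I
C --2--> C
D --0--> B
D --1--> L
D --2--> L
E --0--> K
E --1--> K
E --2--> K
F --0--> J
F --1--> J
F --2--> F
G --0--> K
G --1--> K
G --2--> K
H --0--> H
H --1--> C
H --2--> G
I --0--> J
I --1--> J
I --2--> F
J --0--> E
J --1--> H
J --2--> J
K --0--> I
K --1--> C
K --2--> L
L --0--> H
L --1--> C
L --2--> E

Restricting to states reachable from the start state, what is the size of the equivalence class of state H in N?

Reachable states from the start: {A,B,C,E,F,G,H,I,J,K,L}. Unreachable: {D} — drop them.
P0 = {A,B,E,F,G,H,I,J,K,L} | {C}.
On input 1, block {A,B,E,F,G,H,I,J,K,L} splits into {A,B,E,F,G,I,J} and {H,K,L}.
Refine {A,B,E,F,G,I,J} on symbol 0: members go to different blocks, giving {A,B,F,I,J} and {E,G}.
Refine {A,B,F,I,J} on symbol 0: members go to different blocks, giving {A,B,F,I} and {J}.
Split {A,B,F,I} by δ(·,0) → {B,F,I} and {A}.
Split {H,K,L} by δ(·,0) → {H,L} and {K}.
Stable partition: {B,F,I} | {C} | {H,L} | {E,G} | {J} | {A} | {K} — 7 equivalence classes.
The equivalence class containing H is {H,L}, of size 2.

2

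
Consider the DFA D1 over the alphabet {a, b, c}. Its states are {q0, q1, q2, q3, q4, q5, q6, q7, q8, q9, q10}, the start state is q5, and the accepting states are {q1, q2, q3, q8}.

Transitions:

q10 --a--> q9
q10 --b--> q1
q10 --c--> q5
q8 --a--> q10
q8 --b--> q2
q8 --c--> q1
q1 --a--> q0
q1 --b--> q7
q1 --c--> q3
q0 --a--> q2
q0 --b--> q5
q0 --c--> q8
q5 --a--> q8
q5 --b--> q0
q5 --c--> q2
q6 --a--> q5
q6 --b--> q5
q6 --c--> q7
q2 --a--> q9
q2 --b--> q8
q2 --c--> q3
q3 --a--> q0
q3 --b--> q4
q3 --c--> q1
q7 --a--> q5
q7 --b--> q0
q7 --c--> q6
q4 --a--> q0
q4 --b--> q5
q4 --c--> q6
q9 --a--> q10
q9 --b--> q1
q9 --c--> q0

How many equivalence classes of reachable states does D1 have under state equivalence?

5

All states are reachable from the start state.
Initial partition by acceptance: {q1,q2,q3,q8} | {q0,q4,q5,q6,q7,q9,q10}.
Split {q1,q2,q3,q8} by δ(·,b) → {q1,q3} and {q2,q8}.
On input a, block {q0,q4,q5,q6,q7,q9,q10} splits into {q4,q6,q7,q9,q10} and {q0,q5}.
On input a, block {q4,q6,q7,q9,q10} splits into {q4,q6,q7} and {q9,q10}.
No further refinement is possible. Final partition (5 blocks): {q1,q3} | {q4,q6,q7} | {q2,q8} | {q0,q5} | {q9,q10}.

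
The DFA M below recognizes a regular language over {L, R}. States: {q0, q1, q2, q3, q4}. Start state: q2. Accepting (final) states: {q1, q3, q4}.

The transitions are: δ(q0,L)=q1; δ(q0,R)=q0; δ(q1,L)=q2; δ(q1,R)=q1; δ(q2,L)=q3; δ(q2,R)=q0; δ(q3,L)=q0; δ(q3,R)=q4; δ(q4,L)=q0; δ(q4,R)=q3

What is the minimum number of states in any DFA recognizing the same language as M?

2

Every state is reachable, so we keep all 5.
Start with accepting vs non-accepting: {q1,q3,q4} | {q0,q2}.
The partition is now stable with 2 blocks: {q1,q3,q4} | {q0,q2}.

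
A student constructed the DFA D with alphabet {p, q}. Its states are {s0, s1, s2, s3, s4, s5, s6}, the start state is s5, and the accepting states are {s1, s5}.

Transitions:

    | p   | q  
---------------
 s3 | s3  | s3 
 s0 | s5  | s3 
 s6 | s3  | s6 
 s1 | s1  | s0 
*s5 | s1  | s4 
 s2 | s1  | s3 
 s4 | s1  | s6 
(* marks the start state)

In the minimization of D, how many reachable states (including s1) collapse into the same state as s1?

States {s2} cannot be reached from the start state, so discard them.
Start with accepting vs non-accepting: {s1,s5} | {s0,s3,s4,s6}.
Refine {s0,s3,s4,s6} on symbol p: members go to different blocks, giving {s0,s4} and {s3,s6}.
The partition is now stable with 3 blocks: {s1,s5} | {s0,s4} | {s3,s6}.
The equivalence class containing s1 is {s1,s5}, of size 2.

2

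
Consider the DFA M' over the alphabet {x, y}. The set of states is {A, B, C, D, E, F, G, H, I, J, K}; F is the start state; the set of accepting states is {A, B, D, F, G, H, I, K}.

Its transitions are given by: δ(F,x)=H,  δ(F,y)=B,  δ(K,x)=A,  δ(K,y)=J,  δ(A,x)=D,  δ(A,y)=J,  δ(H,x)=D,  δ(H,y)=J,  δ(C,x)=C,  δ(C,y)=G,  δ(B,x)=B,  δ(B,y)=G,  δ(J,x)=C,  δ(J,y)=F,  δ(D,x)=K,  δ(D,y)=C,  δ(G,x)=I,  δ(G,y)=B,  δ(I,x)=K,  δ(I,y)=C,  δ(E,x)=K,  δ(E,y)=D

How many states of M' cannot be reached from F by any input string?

1

BFS from F reaches {A, B, C, D, F, G, H, I, J, K}; the 1 state(s) E are never visited.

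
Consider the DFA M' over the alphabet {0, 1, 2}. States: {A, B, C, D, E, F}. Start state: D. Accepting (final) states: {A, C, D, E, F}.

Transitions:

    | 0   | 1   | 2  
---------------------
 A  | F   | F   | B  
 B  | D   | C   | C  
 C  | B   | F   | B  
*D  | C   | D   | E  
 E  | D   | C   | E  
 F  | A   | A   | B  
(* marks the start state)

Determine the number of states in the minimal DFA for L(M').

5

Every state is reachable, so we keep all 6.
P0 = {A,C,D,E,F} | {B}.
Refine {A,C,D,E,F} on symbol 0: members go to different blocks, giving {A,D,E,F} and {C}.
Refine {A,D,E,F} on symbol 0: members go to different blocks, giving {A,E,F} and {D}.
Split {A,E,F} by δ(·,0) → {A,F} and {E}.
Stable partition: {A,F} | {B} | {C} | {D} | {E} — 5 equivalence classes.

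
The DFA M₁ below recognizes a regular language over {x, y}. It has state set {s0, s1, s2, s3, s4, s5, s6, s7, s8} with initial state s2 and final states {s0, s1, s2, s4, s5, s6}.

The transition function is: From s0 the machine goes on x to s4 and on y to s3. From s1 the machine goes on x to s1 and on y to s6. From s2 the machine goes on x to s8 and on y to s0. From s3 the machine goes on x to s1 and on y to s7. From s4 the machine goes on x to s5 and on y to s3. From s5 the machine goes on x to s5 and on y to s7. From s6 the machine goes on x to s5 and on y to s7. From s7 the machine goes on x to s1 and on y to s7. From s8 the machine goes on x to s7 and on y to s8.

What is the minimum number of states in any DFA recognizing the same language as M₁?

5

Start with accepting vs non-accepting: {s0,s1,s2,s4,s5,s6} | {s3,s7,s8}.
On input x, block {s0,s1,s2,s4,s5,s6} splits into {s0,s1,s4,s5,s6} and {s2}.
On input y, block {s0,s1,s4,s5,s6} splits into {s0,s4,s5,s6} and {s1}.
On input x, block {s3,s7,s8} splits into {s3,s7} and {s8}.
Stable partition: {s0,s4,s5,s6} | {s3,s7} | {s2} | {s1} | {s8} — 5 equivalence classes.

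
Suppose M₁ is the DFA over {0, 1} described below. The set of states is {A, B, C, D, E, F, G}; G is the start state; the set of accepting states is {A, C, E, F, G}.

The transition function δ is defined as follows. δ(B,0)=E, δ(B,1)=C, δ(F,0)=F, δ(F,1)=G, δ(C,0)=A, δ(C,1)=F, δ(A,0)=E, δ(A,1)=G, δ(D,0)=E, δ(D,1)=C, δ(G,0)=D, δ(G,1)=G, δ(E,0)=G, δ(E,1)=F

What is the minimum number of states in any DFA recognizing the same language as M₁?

6

Reachable states from the start: {A,C,D,E,F,G}. Unreachable: {B} — drop them.
Start with accepting vs non-accepting: {A,C,E,F,G} | {D}.
Refine {A,C,E,F,G} on symbol 0: members go to different blocks, giving {A,C,E,F} and {G}.
Split {A,C,E,F} by δ(·,0) → {A,C,F} and {E}.
On input 0, block {A,C,F} splits into {C,F} and {A}.
Split {C,F} by δ(·,0) → {C} and {F}.
No further refinement is possible. Final partition (6 blocks): {C} | {D} | {G} | {E} | {A} | {F}.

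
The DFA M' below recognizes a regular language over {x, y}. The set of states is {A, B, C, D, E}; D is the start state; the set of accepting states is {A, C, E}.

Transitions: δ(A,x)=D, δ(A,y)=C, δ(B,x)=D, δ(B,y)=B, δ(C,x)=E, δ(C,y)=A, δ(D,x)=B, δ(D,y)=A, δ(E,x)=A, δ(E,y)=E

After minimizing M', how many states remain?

5

Initial partition by acceptance: {A,C,E} | {B,D}.
Split {A,C,E} by δ(·,x) → {C,E} and {A}.
On input x, block {C,E} splits into {C} and {E}.
Refine {B,D} on symbol y: members go to different blocks, giving {B} and {D}.
No further refinement is possible. Final partition (5 blocks): {C} | {B} | {A} | {E} | {D}.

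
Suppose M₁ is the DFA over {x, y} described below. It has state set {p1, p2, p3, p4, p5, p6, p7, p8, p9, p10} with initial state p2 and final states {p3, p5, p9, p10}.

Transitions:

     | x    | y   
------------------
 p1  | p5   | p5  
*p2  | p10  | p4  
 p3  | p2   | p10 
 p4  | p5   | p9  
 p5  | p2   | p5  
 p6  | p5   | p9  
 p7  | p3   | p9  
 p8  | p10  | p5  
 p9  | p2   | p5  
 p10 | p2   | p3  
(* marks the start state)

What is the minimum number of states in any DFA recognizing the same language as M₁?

3

First remove the unreachable states {p1,p6,p7,p8}; 6 states remain.
Initial partition by acceptance: {p3,p5,p9,p10} | {p2,p4}.
Split {p2,p4} by δ(·,y) → {p2} and {p4}.
No further refinement is possible. Final partition (3 blocks): {p3,p5,p9,p10} | {p2} | {p4}.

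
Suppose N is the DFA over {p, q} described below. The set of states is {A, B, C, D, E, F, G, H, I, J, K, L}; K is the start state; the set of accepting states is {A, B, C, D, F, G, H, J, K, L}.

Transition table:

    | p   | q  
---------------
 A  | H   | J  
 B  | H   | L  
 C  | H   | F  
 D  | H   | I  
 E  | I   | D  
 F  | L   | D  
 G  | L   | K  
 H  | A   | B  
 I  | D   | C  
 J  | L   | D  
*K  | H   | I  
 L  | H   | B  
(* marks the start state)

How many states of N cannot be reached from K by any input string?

2

BFS from K reaches {A, B, C, D, F, H, I, J, K, L}; the 2 state(s) E, G are never visited.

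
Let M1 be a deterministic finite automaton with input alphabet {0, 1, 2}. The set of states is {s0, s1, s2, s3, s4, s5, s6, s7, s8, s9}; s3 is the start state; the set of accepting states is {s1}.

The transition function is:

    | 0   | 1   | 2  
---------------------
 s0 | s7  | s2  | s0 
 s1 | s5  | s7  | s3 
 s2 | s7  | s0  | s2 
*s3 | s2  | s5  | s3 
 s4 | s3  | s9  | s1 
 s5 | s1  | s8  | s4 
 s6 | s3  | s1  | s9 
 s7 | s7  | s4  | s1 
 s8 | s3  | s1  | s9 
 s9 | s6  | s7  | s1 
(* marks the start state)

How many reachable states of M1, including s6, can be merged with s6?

Every state is reachable, so we keep all 10.
Initial partition by acceptance: {s1} | {s0,s2,s3,s4,s5,s6,s7,s8,s9}.
Split {s0,s2,s3,s4,s5,s6,s7,s8,s9} by δ(·,0) → {s0,s2,s3,s4,s6,s7,s8,s9} and {s5}.
Refine {s0,s2,s3,s4,s6,s7,s8,s9} on symbol 1: members go to different blocks, giving {s0,s2,s4,s7,s9} and {s6,s8} and {s3}.
On input 0, block {s0,s2,s4,s7,s9} splits into {s0,s2,s7} and {s4} and {s9}.
Refine {s0,s2,s7} on symbol 1: members go to different blocks, giving {s0,s2} and {s7}.
Stable partition: {s1} | {s0,s2} | {s5} | {s6,s8} | {s3} | {s4} | {s9} | {s7} — 8 equivalence classes.
The equivalence class containing s6 is {s6,s8}, of size 2.

2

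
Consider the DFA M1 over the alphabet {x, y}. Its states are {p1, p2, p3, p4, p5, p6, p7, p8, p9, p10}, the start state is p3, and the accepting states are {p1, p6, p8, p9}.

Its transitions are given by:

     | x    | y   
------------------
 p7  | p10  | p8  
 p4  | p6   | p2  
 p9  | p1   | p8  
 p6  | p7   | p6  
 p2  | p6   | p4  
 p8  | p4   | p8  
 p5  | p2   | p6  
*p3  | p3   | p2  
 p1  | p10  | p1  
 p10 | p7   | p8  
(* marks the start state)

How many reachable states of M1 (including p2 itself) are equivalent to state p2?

2

Reachable states from the start: {p2,p3,p4,p6,p7,p8,p10}. Unreachable: {p1,p5,p9} — drop them.
P0 = {p6,p8} | {p2,p3,p4,p7,p10}.
Split {p2,p3,p4,p7,p10} by δ(·,x) → {p3,p7,p10} and {p2,p4}.
Split {p6,p8} by δ(·,x) → {p6} and {p8}.
Refine {p3,p7,p10} on symbol y: members go to different blocks, giving {p7,p10} and {p3}.
Stable partition: {p6} | {p7,p10} | {p2,p4} | {p8} | {p3} — 5 equivalence classes.
State p2 belongs to the block {p2,p4}, which has 2 states.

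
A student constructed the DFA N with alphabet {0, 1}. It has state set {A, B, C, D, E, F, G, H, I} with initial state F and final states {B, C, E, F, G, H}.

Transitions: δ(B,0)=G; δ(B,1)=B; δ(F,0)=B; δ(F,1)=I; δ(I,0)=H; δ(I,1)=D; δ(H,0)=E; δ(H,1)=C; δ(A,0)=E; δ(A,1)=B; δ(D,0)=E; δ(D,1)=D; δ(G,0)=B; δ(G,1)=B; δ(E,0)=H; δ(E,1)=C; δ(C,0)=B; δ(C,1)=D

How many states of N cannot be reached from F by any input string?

1

Starting at F and following transitions, the reachable set is {B, C, D, E, F, G, H, I}. That leaves A unreachable — 1 in total.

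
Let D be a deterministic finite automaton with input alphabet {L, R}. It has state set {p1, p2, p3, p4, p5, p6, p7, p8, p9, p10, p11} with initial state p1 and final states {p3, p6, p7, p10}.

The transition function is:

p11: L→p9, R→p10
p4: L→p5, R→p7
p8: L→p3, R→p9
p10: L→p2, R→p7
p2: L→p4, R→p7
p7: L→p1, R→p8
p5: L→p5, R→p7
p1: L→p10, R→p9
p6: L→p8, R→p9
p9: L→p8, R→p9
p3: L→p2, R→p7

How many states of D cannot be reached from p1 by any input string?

Starting at p1 and following transitions, the reachable set is {p1, p2, p3, p4, p5, p7, p8, p9, p10}. That leaves p6, p11 unreachable — 2 in total.

2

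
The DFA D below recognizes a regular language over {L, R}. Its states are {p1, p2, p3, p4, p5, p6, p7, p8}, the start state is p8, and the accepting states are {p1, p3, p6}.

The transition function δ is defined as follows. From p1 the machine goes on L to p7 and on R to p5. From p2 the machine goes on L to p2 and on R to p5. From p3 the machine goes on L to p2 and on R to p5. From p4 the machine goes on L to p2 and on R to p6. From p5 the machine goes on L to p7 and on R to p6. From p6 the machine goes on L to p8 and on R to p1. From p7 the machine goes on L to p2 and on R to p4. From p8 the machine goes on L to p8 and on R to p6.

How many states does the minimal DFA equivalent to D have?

States {p3} cannot be reached from the start state, so discard them.
Initial partition by acceptance: {p1,p6} | {p2,p4,p5,p7,p8}.
Refine {p1,p6} on symbol R: members go to different blocks, giving {p1} and {p6}.
On input R, block {p2,p4,p5,p7,p8} splits into {p4,p5,p8} and {p2,p7}.
Refine {p4,p5,p8} on symbol L: members go to different blocks, giving {p4,p5} and {p8}.
The partition is now stable with 5 blocks: {p1} | {p4,p5} | {p6} | {p2,p7} | {p8}.

5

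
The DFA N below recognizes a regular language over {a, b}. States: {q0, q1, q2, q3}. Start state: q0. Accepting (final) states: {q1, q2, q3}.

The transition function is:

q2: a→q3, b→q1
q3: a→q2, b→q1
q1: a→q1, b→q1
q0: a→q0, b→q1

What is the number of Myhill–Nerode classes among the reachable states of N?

Reachable states from the start: {q0,q1}. Unreachable: {q2,q3} — drop them.
Initial partition by acceptance: {q1} | {q0}.
No further refinement is possible. Final partition (2 blocks): {q1} | {q0}.

2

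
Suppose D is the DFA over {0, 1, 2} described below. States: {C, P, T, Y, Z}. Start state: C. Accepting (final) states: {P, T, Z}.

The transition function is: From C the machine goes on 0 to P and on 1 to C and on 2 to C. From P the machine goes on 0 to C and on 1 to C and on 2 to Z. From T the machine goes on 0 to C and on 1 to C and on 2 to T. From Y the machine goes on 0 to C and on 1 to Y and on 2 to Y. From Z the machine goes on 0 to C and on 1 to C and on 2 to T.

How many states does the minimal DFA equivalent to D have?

States {Y} cannot be reached from the start state, so discard them.
Initial partition by acceptance: {P,T,Z} | {C}.
No further refinement is possible. Final partition (2 blocks): {P,T,Z} | {C}.

2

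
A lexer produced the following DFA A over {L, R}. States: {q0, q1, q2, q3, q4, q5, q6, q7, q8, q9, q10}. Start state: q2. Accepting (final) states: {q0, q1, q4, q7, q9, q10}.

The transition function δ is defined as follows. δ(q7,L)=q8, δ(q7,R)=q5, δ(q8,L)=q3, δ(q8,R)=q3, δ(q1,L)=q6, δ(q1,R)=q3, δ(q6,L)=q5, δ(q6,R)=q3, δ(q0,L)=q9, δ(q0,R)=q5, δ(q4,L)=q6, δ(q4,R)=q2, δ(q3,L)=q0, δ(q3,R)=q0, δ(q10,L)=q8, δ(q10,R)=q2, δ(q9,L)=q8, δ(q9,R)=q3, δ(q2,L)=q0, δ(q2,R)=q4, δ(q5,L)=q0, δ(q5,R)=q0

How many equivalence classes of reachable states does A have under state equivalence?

First remove the unreachable states {q1,q7,q10}; 8 states remain.
P0 = {q0,q4,q9} | {q2,q3,q5,q6,q8}.
Split {q0,q4,q9} by δ(·,L) → {q4,q9} and {q0}.
Refine {q2,q3,q5,q6,q8} on symbol L: members go to different blocks, giving {q2,q3,q5} and {q6,q8}.
Split {q2,q3,q5} by δ(·,R) → {q3,q5} and {q2}.
On input R, block {q4,q9} splits into {q4} and {q9}.
Stable partition: {q4} | {q3,q5} | {q0} | {q6,q8} | {q2} | {q9} — 6 equivalence classes.

6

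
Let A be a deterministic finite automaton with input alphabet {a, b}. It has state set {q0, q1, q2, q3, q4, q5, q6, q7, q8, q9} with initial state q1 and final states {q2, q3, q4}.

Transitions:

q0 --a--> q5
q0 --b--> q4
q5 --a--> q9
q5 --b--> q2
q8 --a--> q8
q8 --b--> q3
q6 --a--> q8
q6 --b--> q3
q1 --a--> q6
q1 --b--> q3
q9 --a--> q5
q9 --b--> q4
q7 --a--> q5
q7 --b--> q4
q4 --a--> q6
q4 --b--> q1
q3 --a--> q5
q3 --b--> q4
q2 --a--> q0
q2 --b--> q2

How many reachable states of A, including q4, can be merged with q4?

First remove the unreachable states {q7}; 9 states remain.
Start with accepting vs non-accepting: {q2,q3,q4} | {q0,q1,q5,q6,q8,q9}.
Refine {q2,q3,q4} on symbol b: members go to different blocks, giving {q2,q3} and {q4}.
Split {q2,q3} by δ(·,b) → {q2} and {q3}.
On input b, block {q0,q1,q5,q6,q8,q9} splits into {q1,q6,q8} and {q0,q9} and {q5}.
Stable partition: {q2} | {q1,q6,q8} | {q4} | {q3} | {q0,q9} | {q5} — 6 equivalence classes.
State q4 belongs to the block {q4}, which has 1 states.

1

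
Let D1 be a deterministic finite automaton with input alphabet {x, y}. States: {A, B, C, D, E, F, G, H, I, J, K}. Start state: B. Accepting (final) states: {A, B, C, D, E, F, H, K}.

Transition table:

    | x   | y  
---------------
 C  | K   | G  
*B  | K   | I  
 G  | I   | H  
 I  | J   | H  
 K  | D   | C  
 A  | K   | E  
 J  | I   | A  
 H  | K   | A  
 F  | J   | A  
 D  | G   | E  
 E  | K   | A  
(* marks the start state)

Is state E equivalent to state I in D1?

States {F} cannot be reached from the start state, so discard them.
P0 = {A,B,C,D,E,H,K} | {G,I,J}.
Refine {A,B,C,D,E,H,K} on symbol x: members go to different blocks, giving {A,B,C,E,H,K} and {D}.
Split {A,B,C,E,H,K} by δ(·,x) → {A,B,C,E,H} and {K}.
Refine {A,B,C,E,H} on symbol y: members go to different blocks, giving {A,E,H} and {B,C}.
No further refinement is possible. Final partition (5 blocks): {A,E,H} | {G,I,J} | {D} | {K} | {B,C}.
E and I end up in different blocks, so they are distinguishable. For instance, the string 'ε' is accepted from only E.

No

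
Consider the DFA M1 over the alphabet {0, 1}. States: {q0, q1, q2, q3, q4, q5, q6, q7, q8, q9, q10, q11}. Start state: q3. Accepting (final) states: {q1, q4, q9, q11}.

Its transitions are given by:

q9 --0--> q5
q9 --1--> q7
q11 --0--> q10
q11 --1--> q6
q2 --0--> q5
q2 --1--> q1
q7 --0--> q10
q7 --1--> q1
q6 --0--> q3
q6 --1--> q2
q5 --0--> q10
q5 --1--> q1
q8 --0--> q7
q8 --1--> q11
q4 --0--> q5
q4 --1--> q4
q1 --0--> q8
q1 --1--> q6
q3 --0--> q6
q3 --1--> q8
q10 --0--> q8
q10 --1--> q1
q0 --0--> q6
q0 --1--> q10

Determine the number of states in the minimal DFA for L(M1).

States {q0,q4,q9} cannot be reached from the start state, so discard them.
Initial partition by acceptance: {q1,q11} | {q2,q3,q5,q6,q7,q8,q10}.
Split {q2,q3,q5,q6,q7,q8,q10} by δ(·,1) → {q2,q5,q7,q8,q10} and {q3,q6}.
Stable partition: {q1,q11} | {q2,q5,q7,q8,q10} | {q3,q6} — 3 equivalence classes.

3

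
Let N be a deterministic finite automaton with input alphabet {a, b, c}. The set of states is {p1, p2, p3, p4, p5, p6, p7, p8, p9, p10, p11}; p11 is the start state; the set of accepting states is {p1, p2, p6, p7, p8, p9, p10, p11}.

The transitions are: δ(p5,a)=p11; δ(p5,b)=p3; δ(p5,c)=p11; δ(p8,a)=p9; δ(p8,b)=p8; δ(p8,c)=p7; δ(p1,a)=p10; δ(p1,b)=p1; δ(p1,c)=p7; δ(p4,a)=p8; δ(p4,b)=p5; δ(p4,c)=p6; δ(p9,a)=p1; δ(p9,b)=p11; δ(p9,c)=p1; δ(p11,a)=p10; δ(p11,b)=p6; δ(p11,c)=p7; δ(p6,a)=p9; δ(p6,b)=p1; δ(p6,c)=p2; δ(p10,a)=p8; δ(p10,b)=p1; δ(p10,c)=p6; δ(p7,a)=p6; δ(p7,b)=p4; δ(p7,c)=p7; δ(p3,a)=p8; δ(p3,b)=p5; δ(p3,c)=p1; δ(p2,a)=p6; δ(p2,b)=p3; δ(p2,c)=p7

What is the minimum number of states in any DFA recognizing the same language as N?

Initial partition by acceptance: {p1,p2,p6,p7,p8,p9,p10,p11} | {p3,p4,p5}.
Split {p1,p2,p6,p7,p8,p9,p10,p11} by δ(·,b) → {p1,p6,p8,p9,p10,p11} and {p2,p7}.
Refine {p1,p6,p8,p9,p10,p11} on symbol c: members go to different blocks, giving {p1,p6,p8,p11} and {p9,p10}.
No further refinement is possible. Final partition (4 blocks): {p1,p6,p8,p11} | {p3,p4,p5} | {p2,p7} | {p9,p10}.

4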